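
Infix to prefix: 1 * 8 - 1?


left-to-right (same/higher precedence on left): tree is (- (* 1 8) 1)
Prefix: - * 1 8 1


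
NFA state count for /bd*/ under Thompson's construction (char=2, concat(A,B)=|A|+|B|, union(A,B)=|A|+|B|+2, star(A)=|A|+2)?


Syntax tree has 2 char leaf(s), 0 union(s), 1 star(s)
chars contribute 2×2 = 4; each union adds +2; each star adds +2
Total: 4 + 0 + 2 = 6 states


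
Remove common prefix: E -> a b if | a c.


Common prefix: 'a'
Factored: E -> a E', E' -> b if | c


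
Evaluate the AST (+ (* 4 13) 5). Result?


Evaluate inner: (* 4 13) = 52
Evaluate root: (+ 52 5) = 57
Result: 57


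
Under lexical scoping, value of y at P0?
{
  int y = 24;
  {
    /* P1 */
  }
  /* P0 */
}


y declared in the same block as P0
y = 24


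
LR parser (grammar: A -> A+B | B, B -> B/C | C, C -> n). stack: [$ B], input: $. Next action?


lookahead ∉ {/} so B won't extend; reduce A -> B
Action: reduce (A -> B)


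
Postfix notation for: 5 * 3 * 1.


Left to right (same or higher precedence on left)
Postfix: 5 3 * 1 *


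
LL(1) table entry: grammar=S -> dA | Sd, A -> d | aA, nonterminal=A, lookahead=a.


For [A, a]: 'a' ∈ FIRST(aA)
Entry: A -> aA


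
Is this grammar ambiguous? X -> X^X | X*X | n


'n^n*n' has two parse trees (no precedence encoded between ^ and *)
Ambiguous


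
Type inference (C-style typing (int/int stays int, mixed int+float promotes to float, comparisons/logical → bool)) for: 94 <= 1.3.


Operand types: int <= float
Rule: comparison yields bool
Result type: bool


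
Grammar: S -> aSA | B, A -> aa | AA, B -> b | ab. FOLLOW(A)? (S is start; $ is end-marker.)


$ ∈ FOLLOW(S). For each A -> αBβ: add FIRST(β)\{ε} to FOLLOW(B); if β nullable, add FOLLOW(A).
FOLLOW(A) = {$, a}


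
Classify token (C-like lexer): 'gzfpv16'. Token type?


Pattern: letter/underscore followed by alphanumerics, not a keyword
Type: IDENTIFIER


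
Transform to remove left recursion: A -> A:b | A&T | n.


Left-recursive alternatives: A:b, A&T; non-recursive: n
Introduce A': A -> nA', A' -> :bA' | &TA' | ε


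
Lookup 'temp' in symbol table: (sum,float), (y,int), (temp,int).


Lookup 'temp' → type int


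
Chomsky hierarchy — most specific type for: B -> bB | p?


Right-linear: every RHS is a terminal or a terminal followed by one nonterminal
Classification: Type 3 (Regular)


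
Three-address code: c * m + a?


Break into single-operator statements:
t1 = c * m
t2 = t1 + a


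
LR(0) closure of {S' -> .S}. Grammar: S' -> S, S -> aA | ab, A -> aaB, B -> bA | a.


Start: S' -> .S
For each item with dot before a nonterminal B, add B -> .γ for every B-production
Closure: [S' -> .S, S -> .aA, S -> .ab]


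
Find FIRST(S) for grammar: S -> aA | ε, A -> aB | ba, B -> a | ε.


Per alternative of S: FIRST(aA) = {a}; FIRST(ε) = {ε}
FIRST(S) = {a, ε}


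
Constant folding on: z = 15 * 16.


15 * 16 = 240 at compile time
Optimized: z = 240


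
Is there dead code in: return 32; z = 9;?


statement follows a return and is unreachable
Dead: 'z = 9'


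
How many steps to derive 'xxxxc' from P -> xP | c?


Derivation: P => xP => xxP => xxxP => xxxxP => xxxxc
Steps: 5


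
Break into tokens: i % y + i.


Scan left to right, longest-match per lexeme
Tokens: ID(i), OP(%), ID(y), OP(+), ID(i)


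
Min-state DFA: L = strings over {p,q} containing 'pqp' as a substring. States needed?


KMP-style automaton: 3 progress states + 1 absorbing accept = 4
Minimal DFA: 4 states


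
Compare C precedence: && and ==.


'==' is equality (level 6); '&&' is logical AND (level 2)
Higher level binds tighter
'==' has higher precedence than '&&'


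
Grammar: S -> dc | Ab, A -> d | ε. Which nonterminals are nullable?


A nonterminal is nullable iff some alternative derives ε (directly, or every symbol in it is nullable)
Nullable: {A}


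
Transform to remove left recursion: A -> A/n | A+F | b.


Left-recursive alternatives: A/n, A+F; non-recursive: b
Introduce A': A -> bA', A' -> /nA' | +FA' | ε


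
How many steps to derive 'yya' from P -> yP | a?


Derivation: P => yP => yyP => yya
Steps: 3


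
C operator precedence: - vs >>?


'-' is additive (level 9); '>>' is shift (level 8)
Higher level binds tighter
'-' has higher precedence than '>>'


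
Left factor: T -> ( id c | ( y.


Common prefix: '('
Factored: T -> ( T', T' -> id c | y


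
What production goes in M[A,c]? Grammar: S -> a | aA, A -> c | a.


For [A, c]: 'c' ∈ FIRST(c)
Entry: A -> c


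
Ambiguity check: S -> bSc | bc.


balanced b^n…c^n: each string has a unique parse
Unambiguous


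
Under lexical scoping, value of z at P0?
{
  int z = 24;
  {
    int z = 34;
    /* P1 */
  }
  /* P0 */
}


z declared in the same block as P0
z = 24


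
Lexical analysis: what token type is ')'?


Pattern: delimiter/punctuation
Type: PUNCTUATION


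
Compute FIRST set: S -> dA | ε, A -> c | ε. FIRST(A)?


Per alternative of A: FIRST(c) = {c}; FIRST(ε) = {ε}
FIRST(A) = {c, ε}


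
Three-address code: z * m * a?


Break into single-operator statements:
t1 = z * m
t2 = t1 * a


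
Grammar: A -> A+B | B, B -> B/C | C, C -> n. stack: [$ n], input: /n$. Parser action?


'n' on top is the handle for C -> n
Action: reduce (C -> n)


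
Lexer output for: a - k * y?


Scan left to right, longest-match per lexeme
Tokens: ID(a), OP(-), ID(k), OP(*), ID(y)


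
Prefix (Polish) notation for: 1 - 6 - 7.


left-to-right (same/higher precedence on left): tree is (- (- 1 6) 7)
Prefix: - - 1 6 7


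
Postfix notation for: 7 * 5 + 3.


Left to right (same or higher precedence on left)
Postfix: 7 5 * 3 +


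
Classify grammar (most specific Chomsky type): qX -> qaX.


LHS has context (more than one symbol) and |LHS| ≤ |RHS|
Classification: Type 1 (Context-Sensitive)


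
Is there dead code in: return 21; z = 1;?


statement follows a return and is unreachable
Dead: 'z = 1'


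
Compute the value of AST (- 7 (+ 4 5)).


Evaluate inner: (+ 4 5) = 9
Evaluate root: (- 7 9) = -2
Result: -2


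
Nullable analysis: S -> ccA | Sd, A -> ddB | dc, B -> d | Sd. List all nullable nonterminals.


A nonterminal is nullable iff some alternative derives ε (directly, or every symbol in it is nullable)
Nullable: {}


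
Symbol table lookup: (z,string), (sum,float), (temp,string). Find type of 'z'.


Lookup 'z' → type string


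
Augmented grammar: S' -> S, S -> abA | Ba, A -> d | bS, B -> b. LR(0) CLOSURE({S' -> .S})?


Start: S' -> .S
For each item with dot before a nonterminal B, add B -> .γ for every B-production
Closure: [S' -> .S, S -> .abA, S -> .Ba, B -> .b]


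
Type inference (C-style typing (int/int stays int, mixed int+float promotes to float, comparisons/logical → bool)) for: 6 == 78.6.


Operand types: int == float
Rule: comparison yields bool
Result type: bool


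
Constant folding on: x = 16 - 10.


16 - 10 = 6 at compile time
Optimized: x = 6


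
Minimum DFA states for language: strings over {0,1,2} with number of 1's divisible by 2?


Track (count of 1) mod 2: states 0..1, accept at 0
Minimal DFA: 2 states


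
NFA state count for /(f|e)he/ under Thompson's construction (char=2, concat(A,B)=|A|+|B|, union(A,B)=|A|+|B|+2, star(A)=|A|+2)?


Syntax tree has 4 char leaf(s), 1 union(s), 0 star(s)
chars contribute 4×2 = 8; each union adds +2; each star adds +2
Total: 8 + 2 + 0 = 10 states


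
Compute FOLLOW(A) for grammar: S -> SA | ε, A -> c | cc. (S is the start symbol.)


$ ∈ FOLLOW(S). For each A -> αBβ: add FIRST(β)\{ε} to FOLLOW(B); if β nullable, add FOLLOW(A).
FOLLOW(A) = {$, c}


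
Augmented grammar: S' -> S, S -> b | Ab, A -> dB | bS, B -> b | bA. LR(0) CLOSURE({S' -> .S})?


Start: S' -> .S
For each item with dot before a nonterminal B, add B -> .γ for every B-production
Closure: [S' -> .S, S -> .b, S -> .Ab, A -> .dB, A -> .bS]


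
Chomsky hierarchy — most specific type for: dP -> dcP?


LHS has context (more than one symbol) and |LHS| ≤ |RHS|
Classification: Type 1 (Context-Sensitive)


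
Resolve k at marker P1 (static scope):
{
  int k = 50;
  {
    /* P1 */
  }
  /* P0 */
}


P1's block does not declare k; resolves to the enclosing declaration at depth 0
k = 50


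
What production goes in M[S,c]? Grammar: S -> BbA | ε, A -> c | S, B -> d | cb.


For [S, c]: 'c' ∈ FIRST(BbA)
Entry: S -> BbA


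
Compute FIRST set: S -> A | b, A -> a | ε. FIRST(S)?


Per alternative of S: FIRST(A) = {a, ε}; FIRST(b) = {b}
FIRST(S) = {a, b, ε}


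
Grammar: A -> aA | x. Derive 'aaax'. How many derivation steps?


Derivation: A => aA => aaA => aaaA => aaax
Steps: 4


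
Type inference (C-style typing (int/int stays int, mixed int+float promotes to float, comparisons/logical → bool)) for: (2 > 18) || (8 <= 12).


Operand types: bool || bool
Rule: logical operators take bool operands and yield bool
Result type: bool


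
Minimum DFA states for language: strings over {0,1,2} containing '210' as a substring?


KMP-style automaton: 3 progress states + 1 absorbing accept = 4
Minimal DFA: 4 states


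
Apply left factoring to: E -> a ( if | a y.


Common prefix: 'a'
Factored: E -> a E', E' -> ( if | y


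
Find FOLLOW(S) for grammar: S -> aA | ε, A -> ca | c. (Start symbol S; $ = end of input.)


$ ∈ FOLLOW(S). For each A -> αBβ: add FIRST(β)\{ε} to FOLLOW(B); if β nullable, add FOLLOW(A).
FOLLOW(S) = {$}


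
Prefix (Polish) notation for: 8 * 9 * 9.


left-to-right (same/higher precedence on left): tree is (* (* 8 9) 9)
Prefix: * * 8 9 9


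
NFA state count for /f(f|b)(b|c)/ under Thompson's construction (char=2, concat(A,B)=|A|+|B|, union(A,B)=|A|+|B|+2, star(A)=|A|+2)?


Syntax tree has 5 char leaf(s), 2 union(s), 0 star(s)
chars contribute 5×2 = 10; each union adds +2; each star adds +2
Total: 10 + 4 + 0 = 14 states


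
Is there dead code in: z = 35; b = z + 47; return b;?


z is read by b's definition; b is returned
No dead code


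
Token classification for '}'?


Pattern: delimiter/punctuation
Type: PUNCTUATION


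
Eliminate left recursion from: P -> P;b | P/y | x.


Left-recursive alternatives: P;b, P/y; non-recursive: x
Introduce P': P -> xP', P' -> ;bP' | /yP' | ε


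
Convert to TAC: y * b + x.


Break into single-operator statements:
t1 = y * b
t2 = t1 + x


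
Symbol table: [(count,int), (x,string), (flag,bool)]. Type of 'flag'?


Lookup 'flag' → type bool


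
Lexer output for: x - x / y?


Scan left to right, longest-match per lexeme
Tokens: ID(x), OP(-), ID(x), OP(/), ID(y)


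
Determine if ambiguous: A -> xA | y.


right-linear, alternatives start with distinct terminals 'x' vs 'y': unique leftmost derivation
Unambiguous


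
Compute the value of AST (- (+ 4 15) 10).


Evaluate inner: (+ 4 15) = 19
Evaluate root: (- 19 10) = 9
Result: 9


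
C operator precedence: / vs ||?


'/' is multiplicative (level 10); '||' is logical OR (level 1)
Higher level binds tighter
'/' has higher precedence than '||'


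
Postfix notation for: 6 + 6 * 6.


* has higher precedence, evaluate 6*6 first
Postfix: 6 6 6 * +


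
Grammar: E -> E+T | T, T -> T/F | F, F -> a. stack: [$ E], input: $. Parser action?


start symbol E on stack, input exhausted
Action: accept


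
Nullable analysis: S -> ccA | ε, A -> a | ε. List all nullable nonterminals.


A nonterminal is nullable iff some alternative derives ε (directly, or every symbol in it is nullable)
Nullable: {A, S}


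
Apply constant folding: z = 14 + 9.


14 + 9 = 23 at compile time
Optimized: z = 23


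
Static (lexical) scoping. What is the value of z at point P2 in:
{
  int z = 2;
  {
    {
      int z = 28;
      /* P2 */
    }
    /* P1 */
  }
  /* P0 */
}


z declared in the same block as P2
z = 28


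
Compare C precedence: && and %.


'%' is multiplicative (level 10); '&&' is logical AND (level 2)
Higher level binds tighter
'%' has higher precedence than '&&'


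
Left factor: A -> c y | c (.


Common prefix: 'c'
Factored: A -> c A', A' -> y | (


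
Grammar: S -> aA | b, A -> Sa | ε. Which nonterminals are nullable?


A nonterminal is nullable iff some alternative derives ε (directly, or every symbol in it is nullable)
Nullable: {A}


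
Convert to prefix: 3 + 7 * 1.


'*' binds tighter: tree is (+ 3 (* 7 1))
Prefix: + 3 * 7 1


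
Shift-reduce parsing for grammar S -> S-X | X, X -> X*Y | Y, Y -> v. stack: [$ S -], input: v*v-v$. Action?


no handle ('S-' is not any RHS); shift 'v'
Action: shift


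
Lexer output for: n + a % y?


Scan left to right, longest-match per lexeme
Tokens: ID(n), OP(+), ID(a), OP(%), ID(y)


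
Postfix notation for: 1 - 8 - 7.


Left to right (same or higher precedence on left)
Postfix: 1 8 - 7 -


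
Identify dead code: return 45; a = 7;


statement follows a return and is unreachable
Dead: 'a = 7'


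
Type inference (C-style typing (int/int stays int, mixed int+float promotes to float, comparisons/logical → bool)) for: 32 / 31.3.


Operand types: int / float
Rule: mixed int/float promotes to float; int/int stays int
Result type: float


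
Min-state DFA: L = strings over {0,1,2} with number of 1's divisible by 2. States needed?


Track (count of 1) mod 2: states 0..1, accept at 0
Minimal DFA: 2 states


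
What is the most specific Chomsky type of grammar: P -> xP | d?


Right-linear: every RHS is a terminal or a terminal followed by one nonterminal
Classification: Type 3 (Regular)


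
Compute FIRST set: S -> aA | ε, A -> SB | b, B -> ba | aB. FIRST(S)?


Per alternative of S: FIRST(aA) = {a}; FIRST(ε) = {ε}
FIRST(S) = {a, ε}


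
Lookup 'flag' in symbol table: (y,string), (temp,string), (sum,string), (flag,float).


Lookup 'flag' → type float


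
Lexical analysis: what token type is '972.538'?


Pattern: digits with a decimal point
Type: FLOAT_LITERAL


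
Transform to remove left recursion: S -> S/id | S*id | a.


Left-recursive alternatives: S/id, S*id; non-recursive: a
Introduce S': S -> aS', S' -> /idS' | *idS' | ε


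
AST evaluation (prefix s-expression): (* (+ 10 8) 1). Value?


Evaluate inner: (+ 10 8) = 18
Evaluate root: (* 18 1) = 18
Result: 18


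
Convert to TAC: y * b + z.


Break into single-operator statements:
t1 = y * b
t2 = t1 + z


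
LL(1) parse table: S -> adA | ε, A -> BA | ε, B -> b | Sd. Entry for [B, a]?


For [B, a]: 'a' ∈ FIRST(Sd)
Entry: B -> Sd


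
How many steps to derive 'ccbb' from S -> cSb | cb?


Derivation: S => cSb => ccbb
Steps: 2


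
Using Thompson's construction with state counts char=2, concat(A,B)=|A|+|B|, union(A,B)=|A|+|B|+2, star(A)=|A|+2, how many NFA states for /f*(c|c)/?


Syntax tree has 3 char leaf(s), 1 union(s), 1 star(s)
chars contribute 3×2 = 6; each union adds +2; each star adds +2
Total: 6 + 2 + 2 = 10 states


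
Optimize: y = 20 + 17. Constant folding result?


20 + 17 = 37 at compile time
Optimized: y = 37


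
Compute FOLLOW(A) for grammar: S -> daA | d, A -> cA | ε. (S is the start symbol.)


$ ∈ FOLLOW(S). For each A -> αBβ: add FIRST(β)\{ε} to FOLLOW(B); if β nullable, add FOLLOW(A).
FOLLOW(A) = {$}


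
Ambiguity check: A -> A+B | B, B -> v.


precedence layered via separate nonterminal B: deterministic
Unambiguous


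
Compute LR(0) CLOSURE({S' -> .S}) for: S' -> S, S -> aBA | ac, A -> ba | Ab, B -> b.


Start: S' -> .S
For each item with dot before a nonterminal B, add B -> .γ for every B-production
Closure: [S' -> .S, S -> .aBA, S -> .ac]


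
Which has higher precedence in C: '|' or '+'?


'+' is additive (level 9); '|' is bitwise OR (level 3)
Higher level binds tighter
'+' has higher precedence than '|'


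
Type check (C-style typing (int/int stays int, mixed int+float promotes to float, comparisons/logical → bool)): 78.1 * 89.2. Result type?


Operand types: float * float
Rule: mixed int/float promotes to float; int/int stays int
Result type: float


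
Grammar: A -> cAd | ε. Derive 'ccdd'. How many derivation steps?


Derivation: A => cAd => ccAdd => ccdd
Steps: 3


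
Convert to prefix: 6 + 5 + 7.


left-to-right (same/higher precedence on left): tree is (+ (+ 6 5) 7)
Prefix: + + 6 5 7


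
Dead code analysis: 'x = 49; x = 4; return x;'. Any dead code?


first assignment to x is overwritten before any read
Dead: 'x = 49'


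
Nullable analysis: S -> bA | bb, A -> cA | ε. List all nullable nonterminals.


A nonterminal is nullable iff some alternative derives ε (directly, or every symbol in it is nullable)
Nullable: {A}


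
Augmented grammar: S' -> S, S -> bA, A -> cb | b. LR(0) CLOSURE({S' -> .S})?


Start: S' -> .S
For each item with dot before a nonterminal B, add B -> .γ for every B-production
Closure: [S' -> .S, S -> .bA]


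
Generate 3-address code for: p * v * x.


Break into single-operator statements:
t1 = p * v
t2 = t1 * x


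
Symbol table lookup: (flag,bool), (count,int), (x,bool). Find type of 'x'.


Lookup 'x' → type bool


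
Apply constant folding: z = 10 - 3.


10 - 3 = 7 at compile time
Optimized: z = 7


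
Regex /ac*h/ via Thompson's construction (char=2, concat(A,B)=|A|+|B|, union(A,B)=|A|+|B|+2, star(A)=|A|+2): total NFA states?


Syntax tree has 3 char leaf(s), 0 union(s), 1 star(s)
chars contribute 3×2 = 6; each union adds +2; each star adds +2
Total: 6 + 0 + 2 = 8 states


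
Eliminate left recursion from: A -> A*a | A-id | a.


Left-recursive alternatives: A*a, A-id; non-recursive: a
Introduce A': A -> aA', A' -> *aA' | -idA' | ε


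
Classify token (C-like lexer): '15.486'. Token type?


Pattern: digits with a decimal point
Type: FLOAT_LITERAL


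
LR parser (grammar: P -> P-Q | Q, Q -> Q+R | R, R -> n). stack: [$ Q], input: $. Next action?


lookahead ∉ {+} so Q won't extend; reduce P -> Q
Action: reduce (P -> Q)


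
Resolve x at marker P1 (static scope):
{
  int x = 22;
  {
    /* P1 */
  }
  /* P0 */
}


P1's block does not declare x; resolves to the enclosing declaration at depth 0
x = 22


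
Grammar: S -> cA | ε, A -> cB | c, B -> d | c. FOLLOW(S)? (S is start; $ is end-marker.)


$ ∈ FOLLOW(S). For each A -> αBβ: add FIRST(β)\{ε} to FOLLOW(B); if β nullable, add FOLLOW(A).
FOLLOW(S) = {$}


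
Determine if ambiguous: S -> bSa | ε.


balanced b^n…a^n: each string has a unique parse
Unambiguous


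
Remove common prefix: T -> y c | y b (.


Common prefix: 'y'
Factored: T -> y T', T' -> c | b (


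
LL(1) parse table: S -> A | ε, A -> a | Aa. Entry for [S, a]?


For [S, a]: 'a' ∈ FIRST(A)
Entry: S -> A


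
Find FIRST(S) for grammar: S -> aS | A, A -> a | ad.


Per alternative of S: FIRST(aS) = {a}; FIRST(A) = {a}
FIRST(S) = {a}


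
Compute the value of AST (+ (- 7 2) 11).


Evaluate inner: (- 7 2) = 5
Evaluate root: (+ 5 11) = 16
Result: 16


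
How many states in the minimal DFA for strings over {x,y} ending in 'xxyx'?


Track the longest suffix of input matching a prefix of 'xxyx': 5 classes (prefixes of length 0..4)
Minimal DFA: 5 states


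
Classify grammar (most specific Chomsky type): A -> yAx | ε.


Single nonterminal LHS, but y^n x^n is not regular
Classification: Type 2 (Context-Free)


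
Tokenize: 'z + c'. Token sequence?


Scan left to right, longest-match per lexeme
Tokens: ID(z), OP(+), ID(c)


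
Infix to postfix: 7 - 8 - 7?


Left to right (same or higher precedence on left)
Postfix: 7 8 - 7 -


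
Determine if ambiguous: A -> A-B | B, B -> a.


precedence layered via separate nonterminal B: deterministic
Unambiguous


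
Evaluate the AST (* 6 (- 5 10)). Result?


Evaluate inner: (- 5 10) = -5
Evaluate root: (* 6 -5) = -30
Result: -30


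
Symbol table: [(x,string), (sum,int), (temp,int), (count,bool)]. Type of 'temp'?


Lookup 'temp' → type int


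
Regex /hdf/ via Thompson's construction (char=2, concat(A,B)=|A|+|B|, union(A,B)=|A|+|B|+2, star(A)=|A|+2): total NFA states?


Syntax tree has 3 char leaf(s), 0 union(s), 0 star(s)
chars contribute 3×2 = 6; each union adds +2; each star adds +2
Total: 6 + 0 + 0 = 6 states


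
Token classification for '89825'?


Pattern: digits only
Type: INTEGER_LITERAL


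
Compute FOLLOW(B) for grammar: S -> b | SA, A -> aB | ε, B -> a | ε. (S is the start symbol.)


$ ∈ FOLLOW(S). For each A -> αBβ: add FIRST(β)\{ε} to FOLLOW(B); if β nullable, add FOLLOW(A).
FOLLOW(B) = {$, a}


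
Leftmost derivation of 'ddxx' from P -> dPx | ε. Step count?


Derivation: P => dPx => ddPxx => ddxx
Steps: 3


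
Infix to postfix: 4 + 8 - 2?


Left to right (same or higher precedence on left)
Postfix: 4 8 + 2 -


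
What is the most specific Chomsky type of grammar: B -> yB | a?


Right-linear: every RHS is a terminal or a terminal followed by one nonterminal
Classification: Type 3 (Regular)


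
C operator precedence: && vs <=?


'<=' is relational (level 7); '&&' is logical AND (level 2)
Higher level binds tighter
'<=' has higher precedence than '&&'


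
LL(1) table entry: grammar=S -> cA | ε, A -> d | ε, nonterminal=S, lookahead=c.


For [S, c]: 'c' ∈ FIRST(cA)
Entry: S -> cA


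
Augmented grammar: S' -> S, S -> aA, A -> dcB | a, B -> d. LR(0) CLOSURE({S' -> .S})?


Start: S' -> .S
For each item with dot before a nonterminal B, add B -> .γ for every B-production
Closure: [S' -> .S, S -> .aA]


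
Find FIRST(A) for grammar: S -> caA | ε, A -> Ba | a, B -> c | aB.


Per alternative of A: FIRST(Ba) = {a, c}; FIRST(a) = {a}
FIRST(A) = {a, c}


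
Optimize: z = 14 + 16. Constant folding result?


14 + 16 = 30 at compile time
Optimized: z = 30


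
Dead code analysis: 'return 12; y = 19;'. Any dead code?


statement follows a return and is unreachable
Dead: 'y = 19'


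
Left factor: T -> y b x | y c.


Common prefix: 'y'
Factored: T -> y T', T' -> b x | c


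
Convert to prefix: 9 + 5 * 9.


'*' binds tighter: tree is (+ 9 (* 5 9))
Prefix: + 9 * 5 9


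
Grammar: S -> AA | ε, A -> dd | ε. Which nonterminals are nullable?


A nonterminal is nullable iff some alternative derives ε (directly, or every symbol in it is nullable)
Nullable: {A, S}


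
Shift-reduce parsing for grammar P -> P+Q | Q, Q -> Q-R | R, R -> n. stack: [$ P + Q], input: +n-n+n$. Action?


handle 'P+Q' on top; lookahead ∈ FOLLOW(P) = {+, $}
Action: reduce (P -> P+Q)


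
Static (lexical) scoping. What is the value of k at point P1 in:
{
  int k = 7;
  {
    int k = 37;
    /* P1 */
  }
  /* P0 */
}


k declared in the same block as P1
k = 37


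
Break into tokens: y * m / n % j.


Scan left to right, longest-match per lexeme
Tokens: ID(y), OP(*), ID(m), OP(/), ID(n), OP(%), ID(j)


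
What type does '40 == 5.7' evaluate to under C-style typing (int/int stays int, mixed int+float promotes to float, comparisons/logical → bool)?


Operand types: int == float
Rule: comparison yields bool
Result type: bool


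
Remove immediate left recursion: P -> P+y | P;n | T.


Left-recursive alternatives: P+y, P;n; non-recursive: T
Introduce P': P -> TP', P' -> +yP' | ;nP' | ε


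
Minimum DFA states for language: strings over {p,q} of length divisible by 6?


Track length mod 6: states 0..5, accept at 0
Minimal DFA: 6 states


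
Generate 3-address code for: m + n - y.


Break into single-operator statements:
t1 = m + n
t2 = t1 - y


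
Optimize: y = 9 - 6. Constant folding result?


9 - 6 = 3 at compile time
Optimized: y = 3


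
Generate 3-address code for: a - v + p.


Break into single-operator statements:
t1 = a - v
t2 = t1 + p


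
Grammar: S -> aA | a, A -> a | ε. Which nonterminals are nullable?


A nonterminal is nullable iff some alternative derives ε (directly, or every symbol in it is nullable)
Nullable: {A}


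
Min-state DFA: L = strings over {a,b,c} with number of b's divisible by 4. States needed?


Track (count of b) mod 4: states 0..3, accept at 0
Minimal DFA: 4 states


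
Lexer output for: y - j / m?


Scan left to right, longest-match per lexeme
Tokens: ID(y), OP(-), ID(j), OP(/), ID(m)


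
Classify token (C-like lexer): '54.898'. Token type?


Pattern: digits with a decimal point
Type: FLOAT_LITERAL


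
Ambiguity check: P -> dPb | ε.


balanced d^n…b^n: each string has a unique parse
Unambiguous


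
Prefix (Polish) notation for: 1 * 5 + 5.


left-to-right (same/higher precedence on left): tree is (+ (* 1 5) 5)
Prefix: + * 1 5 5


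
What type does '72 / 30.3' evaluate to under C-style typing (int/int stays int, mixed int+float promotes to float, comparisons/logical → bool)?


Operand types: int / float
Rule: mixed int/float promotes to float; int/int stays int
Result type: float


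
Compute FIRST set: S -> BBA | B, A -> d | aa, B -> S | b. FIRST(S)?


Per alternative of S: FIRST(BBA) = {b}; FIRST(B) = {b}
FIRST(S) = {b}


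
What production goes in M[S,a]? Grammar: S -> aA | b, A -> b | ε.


For [S, a]: 'a' ∈ FIRST(aA)
Entry: S -> aA


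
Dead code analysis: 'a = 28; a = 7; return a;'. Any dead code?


first assignment to a is overwritten before any read
Dead: 'a = 28'


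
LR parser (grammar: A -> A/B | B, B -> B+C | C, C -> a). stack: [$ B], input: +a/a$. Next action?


shift '+' to continue B -> B+C
Action: shift


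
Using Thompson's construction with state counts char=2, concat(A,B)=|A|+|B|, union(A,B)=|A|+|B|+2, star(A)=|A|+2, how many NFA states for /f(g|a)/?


Syntax tree has 3 char leaf(s), 1 union(s), 0 star(s)
chars contribute 3×2 = 6; each union adds +2; each star adds +2
Total: 6 + 2 + 0 = 8 states


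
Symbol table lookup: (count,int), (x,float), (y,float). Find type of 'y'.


Lookup 'y' → type float


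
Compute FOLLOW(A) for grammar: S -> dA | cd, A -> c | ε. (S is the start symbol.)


$ ∈ FOLLOW(S). For each A -> αBβ: add FIRST(β)\{ε} to FOLLOW(B); if β nullable, add FOLLOW(A).
FOLLOW(A) = {$}


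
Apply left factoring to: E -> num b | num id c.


Common prefix: 'num'
Factored: E -> num E', E' -> b | id c


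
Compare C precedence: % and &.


'%' is multiplicative (level 10); '&' is bitwise AND (level 5)
Higher level binds tighter
'%' has higher precedence than '&'


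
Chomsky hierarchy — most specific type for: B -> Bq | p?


Left-linear: every RHS is a terminal or one nonterminal followed by a terminal
Classification: Type 3 (Regular)


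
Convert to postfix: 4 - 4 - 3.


Left to right (same or higher precedence on left)
Postfix: 4 4 - 3 -


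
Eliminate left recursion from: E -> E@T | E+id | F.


Left-recursive alternatives: E@T, E+id; non-recursive: F
Introduce E': E -> FE', E' -> @TE' | +idE' | ε


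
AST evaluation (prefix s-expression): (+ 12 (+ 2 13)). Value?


Evaluate inner: (+ 2 13) = 15
Evaluate root: (+ 12 15) = 27
Result: 27


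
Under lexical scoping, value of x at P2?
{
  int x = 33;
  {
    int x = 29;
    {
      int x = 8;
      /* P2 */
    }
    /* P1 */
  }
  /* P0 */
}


x declared in the same block as P2
x = 8


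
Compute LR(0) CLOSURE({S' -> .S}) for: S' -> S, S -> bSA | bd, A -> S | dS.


Start: S' -> .S
For each item with dot before a nonterminal B, add B -> .γ for every B-production
Closure: [S' -> .S, S -> .bSA, S -> .bd]


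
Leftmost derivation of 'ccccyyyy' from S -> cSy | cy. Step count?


Derivation: S => cSy => ccSyy => cccSyyy => ccccyyyy
Steps: 4


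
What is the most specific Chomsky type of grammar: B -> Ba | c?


Left-linear: every RHS is a terminal or one nonterminal followed by a terminal
Classification: Type 3 (Regular)


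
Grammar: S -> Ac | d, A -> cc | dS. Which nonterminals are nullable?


A nonterminal is nullable iff some alternative derives ε (directly, or every symbol in it is nullable)
Nullable: {}


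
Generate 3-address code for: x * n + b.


Break into single-operator statements:
t1 = x * n
t2 = t1 + b


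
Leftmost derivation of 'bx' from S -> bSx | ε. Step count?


Derivation: S => bSx => bx
Steps: 2


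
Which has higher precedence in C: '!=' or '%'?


'%' is multiplicative (level 10); '!=' is equality (level 6)
Higher level binds tighter
'%' has higher precedence than '!='


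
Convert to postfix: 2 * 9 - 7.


Left to right (same or higher precedence on left)
Postfix: 2 9 * 7 -


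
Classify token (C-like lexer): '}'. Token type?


Pattern: delimiter/punctuation
Type: PUNCTUATION


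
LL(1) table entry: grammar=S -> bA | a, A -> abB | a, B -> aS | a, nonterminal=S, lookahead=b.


For [S, b]: 'b' ∈ FIRST(bA)
Entry: S -> bA


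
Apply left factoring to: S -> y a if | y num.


Common prefix: 'y'
Factored: S -> y S', S' -> a if | num


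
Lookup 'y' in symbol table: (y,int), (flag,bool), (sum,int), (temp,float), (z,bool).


Lookup 'y' → type int


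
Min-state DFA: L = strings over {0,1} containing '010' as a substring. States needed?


KMP-style automaton: 3 progress states + 1 absorbing accept = 4
Minimal DFA: 4 states


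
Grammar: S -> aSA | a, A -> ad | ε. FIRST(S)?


Per alternative of S: FIRST(aSA) = {a}; FIRST(a) = {a}
FIRST(S) = {a}


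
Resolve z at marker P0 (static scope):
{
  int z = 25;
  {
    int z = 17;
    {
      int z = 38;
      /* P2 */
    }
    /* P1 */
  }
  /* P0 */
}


z declared in the same block as P0
z = 25


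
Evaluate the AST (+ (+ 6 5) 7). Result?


Evaluate inner: (+ 6 5) = 11
Evaluate root: (+ 11 7) = 18
Result: 18


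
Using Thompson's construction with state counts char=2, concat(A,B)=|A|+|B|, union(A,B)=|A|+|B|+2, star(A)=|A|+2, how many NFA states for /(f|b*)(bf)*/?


Syntax tree has 4 char leaf(s), 1 union(s), 2 star(s)
chars contribute 4×2 = 8; each union adds +2; each star adds +2
Total: 8 + 2 + 4 = 14 states


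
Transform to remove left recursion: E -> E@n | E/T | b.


Left-recursive alternatives: E@n, E/T; non-recursive: b
Introduce E': E -> bE', E' -> @nE' | /TE' | ε


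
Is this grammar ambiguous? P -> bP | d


right-linear, alternatives start with distinct terminals 'b' vs 'd': unique leftmost derivation
Unambiguous


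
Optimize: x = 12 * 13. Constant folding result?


12 * 13 = 156 at compile time
Optimized: x = 156


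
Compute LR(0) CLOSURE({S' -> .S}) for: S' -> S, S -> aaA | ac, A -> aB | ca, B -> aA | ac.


Start: S' -> .S
For each item with dot before a nonterminal B, add B -> .γ for every B-production
Closure: [S' -> .S, S -> .aaA, S -> .ac]


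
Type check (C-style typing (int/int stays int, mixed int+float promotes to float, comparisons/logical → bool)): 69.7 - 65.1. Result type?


Operand types: float - float
Rule: mixed int/float promotes to float; int/int stays int
Result type: float


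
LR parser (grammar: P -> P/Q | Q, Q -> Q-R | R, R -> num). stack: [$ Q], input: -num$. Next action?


shift '-' to continue Q -> Q-R
Action: shift


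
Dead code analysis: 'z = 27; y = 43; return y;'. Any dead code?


z is assigned but never read
Dead: 'z = 27'


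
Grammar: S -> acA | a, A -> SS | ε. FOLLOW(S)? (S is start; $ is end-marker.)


$ ∈ FOLLOW(S). For each A -> αBβ: add FIRST(β)\{ε} to FOLLOW(B); if β nullable, add FOLLOW(A).
FOLLOW(S) = {$, a}


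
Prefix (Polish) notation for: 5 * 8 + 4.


left-to-right (same/higher precedence on left): tree is (+ (* 5 8) 4)
Prefix: + * 5 8 4


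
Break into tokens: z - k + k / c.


Scan left to right, longest-match per lexeme
Tokens: ID(z), OP(-), ID(k), OP(+), ID(k), OP(/), ID(c)


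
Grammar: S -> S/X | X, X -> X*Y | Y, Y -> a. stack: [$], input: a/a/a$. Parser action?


no handle on stack; shift 'a'
Action: shift


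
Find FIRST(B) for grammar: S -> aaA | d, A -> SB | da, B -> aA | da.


Per alternative of B: FIRST(aA) = {a}; FIRST(da) = {d}
FIRST(B) = {a, d}


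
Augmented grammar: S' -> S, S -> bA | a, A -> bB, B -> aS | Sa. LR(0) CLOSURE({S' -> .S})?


Start: S' -> .S
For each item with dot before a nonterminal B, add B -> .γ for every B-production
Closure: [S' -> .S, S -> .bA, S -> .a]


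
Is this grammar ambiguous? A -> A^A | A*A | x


'x^x*x' has two parse trees (no precedence encoded between ^ and *)
Ambiguous


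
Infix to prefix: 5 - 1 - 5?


left-to-right (same/higher precedence on left): tree is (- (- 5 1) 5)
Prefix: - - 5 1 5


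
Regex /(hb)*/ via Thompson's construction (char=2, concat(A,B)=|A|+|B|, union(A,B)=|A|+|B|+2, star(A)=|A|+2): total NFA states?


Syntax tree has 2 char leaf(s), 0 union(s), 1 star(s)
chars contribute 2×2 = 4; each union adds +2; each star adds +2
Total: 4 + 0 + 2 = 6 states


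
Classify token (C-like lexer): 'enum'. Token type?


Pattern: reserved word
Type: KEYWORD


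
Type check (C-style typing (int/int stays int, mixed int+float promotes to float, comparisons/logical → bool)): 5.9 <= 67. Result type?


Operand types: float <= int
Rule: comparison yields bool
Result type: bool


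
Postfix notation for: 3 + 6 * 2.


* has higher precedence, evaluate 6*2 first
Postfix: 3 6 2 * +


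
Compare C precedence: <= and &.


'<=' is relational (level 7); '&' is bitwise AND (level 5)
Higher level binds tighter
'<=' has higher precedence than '&'


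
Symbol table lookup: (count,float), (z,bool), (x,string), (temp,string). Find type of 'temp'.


Lookup 'temp' → type string


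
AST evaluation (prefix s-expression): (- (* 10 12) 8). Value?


Evaluate inner: (* 10 12) = 120
Evaluate root: (- 120 8) = 112
Result: 112


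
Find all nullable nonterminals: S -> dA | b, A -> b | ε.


A nonterminal is nullable iff some alternative derives ε (directly, or every symbol in it is nullable)
Nullable: {A}


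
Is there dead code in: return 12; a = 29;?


statement follows a return and is unreachable
Dead: 'a = 29'


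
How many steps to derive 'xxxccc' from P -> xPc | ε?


Derivation: P => xPc => xxPcc => xxxPccc => xxxccc
Steps: 4


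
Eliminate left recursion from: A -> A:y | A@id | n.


Left-recursive alternatives: A:y, A@id; non-recursive: n
Introduce A': A -> nA', A' -> :yA' | @idA' | ε


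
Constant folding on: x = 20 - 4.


20 - 4 = 16 at compile time
Optimized: x = 16


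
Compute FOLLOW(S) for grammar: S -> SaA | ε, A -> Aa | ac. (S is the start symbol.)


$ ∈ FOLLOW(S). For each A -> αBβ: add FIRST(β)\{ε} to FOLLOW(B); if β nullable, add FOLLOW(A).
FOLLOW(S) = {$, a}


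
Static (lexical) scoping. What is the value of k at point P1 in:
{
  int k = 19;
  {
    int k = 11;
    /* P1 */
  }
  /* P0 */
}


k declared in the same block as P1
k = 11


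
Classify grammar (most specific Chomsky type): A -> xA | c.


Right-linear: every RHS is a terminal or a terminal followed by one nonterminal
Classification: Type 3 (Regular)


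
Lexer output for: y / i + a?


Scan left to right, longest-match per lexeme
Tokens: ID(y), OP(/), ID(i), OP(+), ID(a)


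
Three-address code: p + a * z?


Break into single-operator statements:
t1 = a * z
t2 = p + t1


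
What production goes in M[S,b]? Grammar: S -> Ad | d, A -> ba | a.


For [S, b]: 'b' ∈ FIRST(Ad)
Entry: S -> Ad


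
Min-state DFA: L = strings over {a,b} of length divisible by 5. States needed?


Track length mod 5: states 0..4, accept at 0
Minimal DFA: 5 states


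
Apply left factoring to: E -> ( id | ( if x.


Common prefix: '('
Factored: E -> ( E', E' -> id | if x


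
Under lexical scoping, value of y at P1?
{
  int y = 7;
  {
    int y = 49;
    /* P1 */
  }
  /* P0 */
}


y declared in the same block as P1
y = 49


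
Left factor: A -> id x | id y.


Common prefix: 'id'
Factored: A -> id A', A' -> x | y


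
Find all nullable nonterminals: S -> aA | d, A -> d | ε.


A nonterminal is nullable iff some alternative derives ε (directly, or every symbol in it is nullable)
Nullable: {A}


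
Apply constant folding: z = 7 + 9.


7 + 9 = 16 at compile time
Optimized: z = 16


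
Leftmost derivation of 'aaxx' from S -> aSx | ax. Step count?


Derivation: S => aSx => aaxx
Steps: 2


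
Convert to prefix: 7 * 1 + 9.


left-to-right (same/higher precedence on left): tree is (+ (* 7 1) 9)
Prefix: + * 7 1 9


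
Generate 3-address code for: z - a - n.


Break into single-operator statements:
t1 = z - a
t2 = t1 - n


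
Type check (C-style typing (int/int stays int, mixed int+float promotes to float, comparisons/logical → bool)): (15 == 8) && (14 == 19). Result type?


Operand types: bool && bool
Rule: logical operators take bool operands and yield bool
Result type: bool


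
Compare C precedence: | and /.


'/' is multiplicative (level 10); '|' is bitwise OR (level 3)
Higher level binds tighter
'/' has higher precedence than '|'


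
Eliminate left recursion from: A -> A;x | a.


Left-recursive alternatives: A;x; non-recursive: a
Introduce A': A -> aA', A' -> ;xA' | ε


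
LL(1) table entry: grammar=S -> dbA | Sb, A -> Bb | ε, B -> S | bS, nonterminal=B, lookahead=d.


For [B, d]: 'd' ∈ FIRST(S)
Entry: B -> S


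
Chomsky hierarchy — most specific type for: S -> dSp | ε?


Single nonterminal LHS, but d^n p^n is not regular
Classification: Type 2 (Context-Free)


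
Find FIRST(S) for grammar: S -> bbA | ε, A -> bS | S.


Per alternative of S: FIRST(bbA) = {b}; FIRST(ε) = {ε}
FIRST(S) = {b, ε}


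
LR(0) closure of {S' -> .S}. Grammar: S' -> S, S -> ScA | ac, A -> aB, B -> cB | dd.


Start: S' -> .S
For each item with dot before a nonterminal B, add B -> .γ for every B-production
Closure: [S' -> .S, S -> .ScA, S -> .ac]


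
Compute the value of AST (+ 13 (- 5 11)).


Evaluate inner: (- 5 11) = -6
Evaluate root: (+ 13 -6) = 7
Result: 7


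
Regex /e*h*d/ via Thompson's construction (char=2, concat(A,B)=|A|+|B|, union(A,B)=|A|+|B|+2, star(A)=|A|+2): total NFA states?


Syntax tree has 3 char leaf(s), 0 union(s), 2 star(s)
chars contribute 3×2 = 6; each union adds +2; each star adds +2
Total: 6 + 0 + 4 = 10 states


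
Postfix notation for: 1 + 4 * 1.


* has higher precedence, evaluate 4*1 first
Postfix: 1 4 1 * +


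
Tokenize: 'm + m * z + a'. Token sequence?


Scan left to right, longest-match per lexeme
Tokens: ID(m), OP(+), ID(m), OP(*), ID(z), OP(+), ID(a)


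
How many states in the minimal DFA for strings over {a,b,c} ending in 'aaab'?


Track the longest suffix of input matching a prefix of 'aaab': 5 classes (prefixes of length 0..4)
Minimal DFA: 5 states


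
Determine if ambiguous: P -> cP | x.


right-linear, alternatives start with distinct terminals 'c' vs 'x': unique leftmost derivation
Unambiguous


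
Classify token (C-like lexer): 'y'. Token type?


Pattern: letter/underscore followed by alphanumerics, not a keyword
Type: IDENTIFIER


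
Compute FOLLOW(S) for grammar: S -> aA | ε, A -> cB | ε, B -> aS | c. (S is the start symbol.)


$ ∈ FOLLOW(S). For each A -> αBβ: add FIRST(β)\{ε} to FOLLOW(B); if β nullable, add FOLLOW(A).
FOLLOW(S) = {$}
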